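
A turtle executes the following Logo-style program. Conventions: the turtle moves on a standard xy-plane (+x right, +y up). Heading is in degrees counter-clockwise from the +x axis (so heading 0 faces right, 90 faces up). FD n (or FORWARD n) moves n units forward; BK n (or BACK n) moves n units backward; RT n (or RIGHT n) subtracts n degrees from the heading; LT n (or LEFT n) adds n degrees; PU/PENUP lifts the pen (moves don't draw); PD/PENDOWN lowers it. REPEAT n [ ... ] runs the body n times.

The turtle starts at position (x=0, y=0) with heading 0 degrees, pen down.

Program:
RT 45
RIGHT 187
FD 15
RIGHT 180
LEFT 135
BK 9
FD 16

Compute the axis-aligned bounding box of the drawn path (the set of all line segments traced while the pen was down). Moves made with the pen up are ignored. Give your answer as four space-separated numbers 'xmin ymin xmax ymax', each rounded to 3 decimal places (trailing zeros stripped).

Answer: -10.332 0 0 18.768

Derivation:
Executing turtle program step by step:
Start: pos=(0,0), heading=0, pen down
RT 45: heading 0 -> 315
RT 187: heading 315 -> 128
FD 15: (0,0) -> (-9.235,11.82) [heading=128, draw]
RT 180: heading 128 -> 308
LT 135: heading 308 -> 83
BK 9: (-9.235,11.82) -> (-10.332,2.887) [heading=83, draw]
FD 16: (-10.332,2.887) -> (-8.382,18.768) [heading=83, draw]
Final: pos=(-8.382,18.768), heading=83, 3 segment(s) drawn

Segment endpoints: x in {-10.332, -9.235, -8.382, 0}, y in {0, 2.887, 11.82, 18.768}
xmin=-10.332, ymin=0, xmax=0, ymax=18.768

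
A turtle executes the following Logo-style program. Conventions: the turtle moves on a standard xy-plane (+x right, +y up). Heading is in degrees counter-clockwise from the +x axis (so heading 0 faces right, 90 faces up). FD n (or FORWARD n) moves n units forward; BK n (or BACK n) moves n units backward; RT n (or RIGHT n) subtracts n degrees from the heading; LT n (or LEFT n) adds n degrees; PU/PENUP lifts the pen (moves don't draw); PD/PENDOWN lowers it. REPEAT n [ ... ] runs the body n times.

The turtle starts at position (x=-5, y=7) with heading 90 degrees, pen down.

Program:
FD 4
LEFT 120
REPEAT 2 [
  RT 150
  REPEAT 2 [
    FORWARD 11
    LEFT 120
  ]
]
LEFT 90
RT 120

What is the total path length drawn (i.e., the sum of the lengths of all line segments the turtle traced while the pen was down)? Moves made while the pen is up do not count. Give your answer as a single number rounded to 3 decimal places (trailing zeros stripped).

Executing turtle program step by step:
Start: pos=(-5,7), heading=90, pen down
FD 4: (-5,7) -> (-5,11) [heading=90, draw]
LT 120: heading 90 -> 210
REPEAT 2 [
  -- iteration 1/2 --
  RT 150: heading 210 -> 60
  REPEAT 2 [
    -- iteration 1/2 --
    FD 11: (-5,11) -> (0.5,20.526) [heading=60, draw]
    LT 120: heading 60 -> 180
    -- iteration 2/2 --
    FD 11: (0.5,20.526) -> (-10.5,20.526) [heading=180, draw]
    LT 120: heading 180 -> 300
  ]
  -- iteration 2/2 --
  RT 150: heading 300 -> 150
  REPEAT 2 [
    -- iteration 1/2 --
    FD 11: (-10.5,20.526) -> (-20.026,26.026) [heading=150, draw]
    LT 120: heading 150 -> 270
    -- iteration 2/2 --
    FD 11: (-20.026,26.026) -> (-20.026,15.026) [heading=270, draw]
    LT 120: heading 270 -> 30
  ]
]
LT 90: heading 30 -> 120
RT 120: heading 120 -> 0
Final: pos=(-20.026,15.026), heading=0, 5 segment(s) drawn

Segment lengths:
  seg 1: (-5,7) -> (-5,11), length = 4
  seg 2: (-5,11) -> (0.5,20.526), length = 11
  seg 3: (0.5,20.526) -> (-10.5,20.526), length = 11
  seg 4: (-10.5,20.526) -> (-20.026,26.026), length = 11
  seg 5: (-20.026,26.026) -> (-20.026,15.026), length = 11
Total = 48

Answer: 48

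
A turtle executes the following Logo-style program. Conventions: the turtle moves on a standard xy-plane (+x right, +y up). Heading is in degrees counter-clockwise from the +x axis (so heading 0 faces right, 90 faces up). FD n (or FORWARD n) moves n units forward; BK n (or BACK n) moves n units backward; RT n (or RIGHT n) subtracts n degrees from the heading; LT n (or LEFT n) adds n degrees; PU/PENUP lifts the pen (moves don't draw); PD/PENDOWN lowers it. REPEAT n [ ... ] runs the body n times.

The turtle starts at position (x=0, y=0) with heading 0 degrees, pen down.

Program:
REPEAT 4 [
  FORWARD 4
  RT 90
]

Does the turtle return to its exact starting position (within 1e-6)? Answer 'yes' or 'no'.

Executing turtle program step by step:
Start: pos=(0,0), heading=0, pen down
REPEAT 4 [
  -- iteration 1/4 --
  FD 4: (0,0) -> (4,0) [heading=0, draw]
  RT 90: heading 0 -> 270
  -- iteration 2/4 --
  FD 4: (4,0) -> (4,-4) [heading=270, draw]
  RT 90: heading 270 -> 180
  -- iteration 3/4 --
  FD 4: (4,-4) -> (0,-4) [heading=180, draw]
  RT 90: heading 180 -> 90
  -- iteration 4/4 --
  FD 4: (0,-4) -> (0,0) [heading=90, draw]
  RT 90: heading 90 -> 0
]
Final: pos=(0,0), heading=0, 4 segment(s) drawn

Start position: (0, 0)
Final position: (0, 0)
Distance = 0; < 1e-6 -> CLOSED

Answer: yes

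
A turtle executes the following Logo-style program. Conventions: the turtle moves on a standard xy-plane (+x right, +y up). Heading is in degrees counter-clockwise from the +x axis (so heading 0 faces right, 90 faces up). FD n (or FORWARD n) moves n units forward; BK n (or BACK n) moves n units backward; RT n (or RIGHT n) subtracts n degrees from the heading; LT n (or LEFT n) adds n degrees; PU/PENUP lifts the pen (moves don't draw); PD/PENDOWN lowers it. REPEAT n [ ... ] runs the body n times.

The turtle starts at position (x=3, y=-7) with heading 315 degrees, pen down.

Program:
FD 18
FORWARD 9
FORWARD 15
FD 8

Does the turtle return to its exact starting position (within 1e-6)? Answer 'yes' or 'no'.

Answer: no

Derivation:
Executing turtle program step by step:
Start: pos=(3,-7), heading=315, pen down
FD 18: (3,-7) -> (15.728,-19.728) [heading=315, draw]
FD 9: (15.728,-19.728) -> (22.092,-26.092) [heading=315, draw]
FD 15: (22.092,-26.092) -> (32.698,-36.698) [heading=315, draw]
FD 8: (32.698,-36.698) -> (38.355,-42.355) [heading=315, draw]
Final: pos=(38.355,-42.355), heading=315, 4 segment(s) drawn

Start position: (3, -7)
Final position: (38.355, -42.355)
Distance = 50; >= 1e-6 -> NOT closed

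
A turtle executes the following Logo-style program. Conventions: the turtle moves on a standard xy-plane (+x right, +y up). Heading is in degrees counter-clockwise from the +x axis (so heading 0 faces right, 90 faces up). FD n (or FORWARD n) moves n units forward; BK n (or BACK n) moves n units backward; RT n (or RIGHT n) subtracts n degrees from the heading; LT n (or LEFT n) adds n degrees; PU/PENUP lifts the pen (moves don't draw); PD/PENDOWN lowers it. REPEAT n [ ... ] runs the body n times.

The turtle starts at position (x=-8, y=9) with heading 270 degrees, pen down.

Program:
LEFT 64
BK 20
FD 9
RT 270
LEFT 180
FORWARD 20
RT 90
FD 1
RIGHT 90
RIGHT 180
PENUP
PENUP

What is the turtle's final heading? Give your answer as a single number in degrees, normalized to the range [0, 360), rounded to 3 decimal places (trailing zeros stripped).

Answer: 244

Derivation:
Executing turtle program step by step:
Start: pos=(-8,9), heading=270, pen down
LT 64: heading 270 -> 334
BK 20: (-8,9) -> (-25.976,17.767) [heading=334, draw]
FD 9: (-25.976,17.767) -> (-17.887,13.822) [heading=334, draw]
RT 270: heading 334 -> 64
LT 180: heading 64 -> 244
FD 20: (-17.887,13.822) -> (-26.654,-4.154) [heading=244, draw]
RT 90: heading 244 -> 154
FD 1: (-26.654,-4.154) -> (-27.553,-3.715) [heading=154, draw]
RT 90: heading 154 -> 64
RT 180: heading 64 -> 244
PU: pen up
PU: pen up
Final: pos=(-27.553,-3.715), heading=244, 4 segment(s) drawn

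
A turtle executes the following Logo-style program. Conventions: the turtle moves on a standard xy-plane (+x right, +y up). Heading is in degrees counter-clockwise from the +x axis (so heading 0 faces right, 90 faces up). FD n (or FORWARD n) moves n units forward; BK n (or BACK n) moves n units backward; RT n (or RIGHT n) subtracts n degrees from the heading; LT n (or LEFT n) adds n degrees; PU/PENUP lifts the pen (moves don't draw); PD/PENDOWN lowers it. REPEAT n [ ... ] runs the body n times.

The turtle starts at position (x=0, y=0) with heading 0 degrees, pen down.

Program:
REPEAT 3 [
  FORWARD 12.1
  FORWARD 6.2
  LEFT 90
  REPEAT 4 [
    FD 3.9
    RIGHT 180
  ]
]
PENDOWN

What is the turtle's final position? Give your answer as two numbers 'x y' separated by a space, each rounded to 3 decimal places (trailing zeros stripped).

Answer: 0 18.3

Derivation:
Executing turtle program step by step:
Start: pos=(0,0), heading=0, pen down
REPEAT 3 [
  -- iteration 1/3 --
  FD 12.1: (0,0) -> (12.1,0) [heading=0, draw]
  FD 6.2: (12.1,0) -> (18.3,0) [heading=0, draw]
  LT 90: heading 0 -> 90
  REPEAT 4 [
    -- iteration 1/4 --
    FD 3.9: (18.3,0) -> (18.3,3.9) [heading=90, draw]
    RT 180: heading 90 -> 270
    -- iteration 2/4 --
    FD 3.9: (18.3,3.9) -> (18.3,0) [heading=270, draw]
    RT 180: heading 270 -> 90
    -- iteration 3/4 --
    FD 3.9: (18.3,0) -> (18.3,3.9) [heading=90, draw]
    RT 180: heading 90 -> 270
    -- iteration 4/4 --
    FD 3.9: (18.3,3.9) -> (18.3,0) [heading=270, draw]
    RT 180: heading 270 -> 90
  ]
  -- iteration 2/3 --
  FD 12.1: (18.3,0) -> (18.3,12.1) [heading=90, draw]
  FD 6.2: (18.3,12.1) -> (18.3,18.3) [heading=90, draw]
  LT 90: heading 90 -> 180
  REPEAT 4 [
    -- iteration 1/4 --
    FD 3.9: (18.3,18.3) -> (14.4,18.3) [heading=180, draw]
    RT 180: heading 180 -> 0
    -- iteration 2/4 --
    FD 3.9: (14.4,18.3) -> (18.3,18.3) [heading=0, draw]
    RT 180: heading 0 -> 180
    -- iteration 3/4 --
    FD 3.9: (18.3,18.3) -> (14.4,18.3) [heading=180, draw]
    RT 180: heading 180 -> 0
    -- iteration 4/4 --
    FD 3.9: (14.4,18.3) -> (18.3,18.3) [heading=0, draw]
    RT 180: heading 0 -> 180
  ]
  -- iteration 3/3 --
  FD 12.1: (18.3,18.3) -> (6.2,18.3) [heading=180, draw]
  FD 6.2: (6.2,18.3) -> (0,18.3) [heading=180, draw]
  LT 90: heading 180 -> 270
  REPEAT 4 [
    -- iteration 1/4 --
    FD 3.9: (0,18.3) -> (0,14.4) [heading=270, draw]
    RT 180: heading 270 -> 90
    -- iteration 2/4 --
    FD 3.9: (0,14.4) -> (0,18.3) [heading=90, draw]
    RT 180: heading 90 -> 270
    -- iteration 3/4 --
    FD 3.9: (0,18.3) -> (0,14.4) [heading=270, draw]
    RT 180: heading 270 -> 90
    -- iteration 4/4 --
    FD 3.9: (0,14.4) -> (0,18.3) [heading=90, draw]
    RT 180: heading 90 -> 270
  ]
]
PD: pen down
Final: pos=(0,18.3), heading=270, 18 segment(s) drawn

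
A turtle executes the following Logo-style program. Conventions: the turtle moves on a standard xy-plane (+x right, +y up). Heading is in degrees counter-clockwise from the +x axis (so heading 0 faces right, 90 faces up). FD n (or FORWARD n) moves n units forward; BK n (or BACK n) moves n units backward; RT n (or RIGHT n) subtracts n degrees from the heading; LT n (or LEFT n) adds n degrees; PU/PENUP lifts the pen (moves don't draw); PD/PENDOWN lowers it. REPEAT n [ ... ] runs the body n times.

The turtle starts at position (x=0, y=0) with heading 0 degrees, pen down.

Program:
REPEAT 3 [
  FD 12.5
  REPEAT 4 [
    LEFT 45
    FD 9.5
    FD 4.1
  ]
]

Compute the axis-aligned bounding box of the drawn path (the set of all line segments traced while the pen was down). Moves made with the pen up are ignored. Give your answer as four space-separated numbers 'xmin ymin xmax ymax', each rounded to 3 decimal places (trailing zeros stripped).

Executing turtle program step by step:
Start: pos=(0,0), heading=0, pen down
REPEAT 3 [
  -- iteration 1/3 --
  FD 12.5: (0,0) -> (12.5,0) [heading=0, draw]
  REPEAT 4 [
    -- iteration 1/4 --
    LT 45: heading 0 -> 45
    FD 9.5: (12.5,0) -> (19.218,6.718) [heading=45, draw]
    FD 4.1: (19.218,6.718) -> (22.117,9.617) [heading=45, draw]
    -- iteration 2/4 --
    LT 45: heading 45 -> 90
    FD 9.5: (22.117,9.617) -> (22.117,19.117) [heading=90, draw]
    FD 4.1: (22.117,19.117) -> (22.117,23.217) [heading=90, draw]
    -- iteration 3/4 --
    LT 45: heading 90 -> 135
    FD 9.5: (22.117,23.217) -> (15.399,29.934) [heading=135, draw]
    FD 4.1: (15.399,29.934) -> (12.5,32.833) [heading=135, draw]
    -- iteration 4/4 --
    LT 45: heading 135 -> 180
    FD 9.5: (12.5,32.833) -> (3,32.833) [heading=180, draw]
    FD 4.1: (3,32.833) -> (-1.1,32.833) [heading=180, draw]
  ]
  -- iteration 2/3 --
  FD 12.5: (-1.1,32.833) -> (-13.6,32.833) [heading=180, draw]
  REPEAT 4 [
    -- iteration 1/4 --
    LT 45: heading 180 -> 225
    FD 9.5: (-13.6,32.833) -> (-20.318,26.116) [heading=225, draw]
    FD 4.1: (-20.318,26.116) -> (-23.217,23.217) [heading=225, draw]
    -- iteration 2/4 --
    LT 45: heading 225 -> 270
    FD 9.5: (-23.217,23.217) -> (-23.217,13.717) [heading=270, draw]
    FD 4.1: (-23.217,13.717) -> (-23.217,9.617) [heading=270, draw]
    -- iteration 3/4 --
    LT 45: heading 270 -> 315
    FD 9.5: (-23.217,9.617) -> (-16.499,2.899) [heading=315, draw]
    FD 4.1: (-16.499,2.899) -> (-13.6,0) [heading=315, draw]
    -- iteration 4/4 --
    LT 45: heading 315 -> 0
    FD 9.5: (-13.6,0) -> (-4.1,0) [heading=0, draw]
    FD 4.1: (-4.1,0) -> (0,0) [heading=0, draw]
  ]
  -- iteration 3/3 --
  FD 12.5: (0,0) -> (12.5,0) [heading=0, draw]
  REPEAT 4 [
    -- iteration 1/4 --
    LT 45: heading 0 -> 45
    FD 9.5: (12.5,0) -> (19.218,6.718) [heading=45, draw]
    FD 4.1: (19.218,6.718) -> (22.117,9.617) [heading=45, draw]
    -- iteration 2/4 --
    LT 45: heading 45 -> 90
    FD 9.5: (22.117,9.617) -> (22.117,19.117) [heading=90, draw]
    FD 4.1: (22.117,19.117) -> (22.117,23.217) [heading=90, draw]
    -- iteration 3/4 --
    LT 45: heading 90 -> 135
    FD 9.5: (22.117,23.217) -> (15.399,29.934) [heading=135, draw]
    FD 4.1: (15.399,29.934) -> (12.5,32.833) [heading=135, draw]
    -- iteration 4/4 --
    LT 45: heading 135 -> 180
    FD 9.5: (12.5,32.833) -> (3,32.833) [heading=180, draw]
    FD 4.1: (3,32.833) -> (-1.1,32.833) [heading=180, draw]
  ]
]
Final: pos=(-1.1,32.833), heading=180, 27 segment(s) drawn

Segment endpoints: x in {-23.217, -20.318, -16.499, -13.6, -13.6, -4.1, -1.1, -1.1, 0, 0, 3, 3, 12.5, 12.5, 12.5, 15.399, 15.399, 19.218, 19.218, 22.117, 22.117}, y in {0, 0, 0, 0, 0, 2.899, 6.718, 6.718, 9.617, 9.617, 9.617, 13.717, 19.117, 19.117, 23.217, 23.217, 26.116, 29.934, 29.934, 32.833, 32.833}
xmin=-23.217, ymin=0, xmax=22.117, ymax=32.833

Answer: -23.217 0 22.117 32.833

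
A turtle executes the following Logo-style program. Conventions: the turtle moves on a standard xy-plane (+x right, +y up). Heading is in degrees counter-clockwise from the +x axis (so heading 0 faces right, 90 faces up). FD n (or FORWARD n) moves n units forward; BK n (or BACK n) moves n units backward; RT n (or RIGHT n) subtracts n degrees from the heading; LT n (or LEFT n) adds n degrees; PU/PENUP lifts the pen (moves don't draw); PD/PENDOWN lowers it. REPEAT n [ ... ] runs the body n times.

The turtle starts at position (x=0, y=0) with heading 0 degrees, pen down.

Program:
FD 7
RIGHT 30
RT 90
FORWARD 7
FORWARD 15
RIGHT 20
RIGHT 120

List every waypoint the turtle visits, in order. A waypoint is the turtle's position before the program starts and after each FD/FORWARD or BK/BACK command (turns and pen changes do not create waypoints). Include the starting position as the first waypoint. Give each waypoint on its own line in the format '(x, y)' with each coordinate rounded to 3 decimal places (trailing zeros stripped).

Executing turtle program step by step:
Start: pos=(0,0), heading=0, pen down
FD 7: (0,0) -> (7,0) [heading=0, draw]
RT 30: heading 0 -> 330
RT 90: heading 330 -> 240
FD 7: (7,0) -> (3.5,-6.062) [heading=240, draw]
FD 15: (3.5,-6.062) -> (-4,-19.053) [heading=240, draw]
RT 20: heading 240 -> 220
RT 120: heading 220 -> 100
Final: pos=(-4,-19.053), heading=100, 3 segment(s) drawn
Waypoints (4 total):
(0, 0)
(7, 0)
(3.5, -6.062)
(-4, -19.053)

Answer: (0, 0)
(7, 0)
(3.5, -6.062)
(-4, -19.053)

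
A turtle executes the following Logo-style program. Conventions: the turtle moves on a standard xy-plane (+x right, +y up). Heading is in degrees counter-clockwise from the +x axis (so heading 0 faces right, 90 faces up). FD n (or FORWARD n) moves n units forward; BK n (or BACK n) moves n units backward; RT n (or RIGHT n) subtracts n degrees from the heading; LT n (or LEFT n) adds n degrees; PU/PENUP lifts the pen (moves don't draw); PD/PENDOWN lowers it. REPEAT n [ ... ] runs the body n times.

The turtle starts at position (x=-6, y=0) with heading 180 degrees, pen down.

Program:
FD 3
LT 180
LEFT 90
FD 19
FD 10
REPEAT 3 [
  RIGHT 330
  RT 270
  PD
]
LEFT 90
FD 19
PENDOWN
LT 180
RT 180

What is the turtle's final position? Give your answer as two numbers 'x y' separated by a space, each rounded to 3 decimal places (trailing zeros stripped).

Answer: -28 29

Derivation:
Executing turtle program step by step:
Start: pos=(-6,0), heading=180, pen down
FD 3: (-6,0) -> (-9,0) [heading=180, draw]
LT 180: heading 180 -> 0
LT 90: heading 0 -> 90
FD 19: (-9,0) -> (-9,19) [heading=90, draw]
FD 10: (-9,19) -> (-9,29) [heading=90, draw]
REPEAT 3 [
  -- iteration 1/3 --
  RT 330: heading 90 -> 120
  RT 270: heading 120 -> 210
  PD: pen down
  -- iteration 2/3 --
  RT 330: heading 210 -> 240
  RT 270: heading 240 -> 330
  PD: pen down
  -- iteration 3/3 --
  RT 330: heading 330 -> 0
  RT 270: heading 0 -> 90
  PD: pen down
]
LT 90: heading 90 -> 180
FD 19: (-9,29) -> (-28,29) [heading=180, draw]
PD: pen down
LT 180: heading 180 -> 0
RT 180: heading 0 -> 180
Final: pos=(-28,29), heading=180, 4 segment(s) drawn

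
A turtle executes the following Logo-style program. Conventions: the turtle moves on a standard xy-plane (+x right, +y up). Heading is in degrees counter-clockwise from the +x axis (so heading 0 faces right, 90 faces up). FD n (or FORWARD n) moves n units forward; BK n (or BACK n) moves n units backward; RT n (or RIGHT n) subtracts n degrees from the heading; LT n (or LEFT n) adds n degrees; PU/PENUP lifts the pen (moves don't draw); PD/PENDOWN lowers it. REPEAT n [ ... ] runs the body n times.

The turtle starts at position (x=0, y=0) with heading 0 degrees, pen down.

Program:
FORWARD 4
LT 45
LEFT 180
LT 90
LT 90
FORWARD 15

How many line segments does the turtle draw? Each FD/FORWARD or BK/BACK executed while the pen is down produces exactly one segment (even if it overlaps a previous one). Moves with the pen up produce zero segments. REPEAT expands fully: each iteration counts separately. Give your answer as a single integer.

Answer: 2

Derivation:
Executing turtle program step by step:
Start: pos=(0,0), heading=0, pen down
FD 4: (0,0) -> (4,0) [heading=0, draw]
LT 45: heading 0 -> 45
LT 180: heading 45 -> 225
LT 90: heading 225 -> 315
LT 90: heading 315 -> 45
FD 15: (4,0) -> (14.607,10.607) [heading=45, draw]
Final: pos=(14.607,10.607), heading=45, 2 segment(s) drawn
Segments drawn: 2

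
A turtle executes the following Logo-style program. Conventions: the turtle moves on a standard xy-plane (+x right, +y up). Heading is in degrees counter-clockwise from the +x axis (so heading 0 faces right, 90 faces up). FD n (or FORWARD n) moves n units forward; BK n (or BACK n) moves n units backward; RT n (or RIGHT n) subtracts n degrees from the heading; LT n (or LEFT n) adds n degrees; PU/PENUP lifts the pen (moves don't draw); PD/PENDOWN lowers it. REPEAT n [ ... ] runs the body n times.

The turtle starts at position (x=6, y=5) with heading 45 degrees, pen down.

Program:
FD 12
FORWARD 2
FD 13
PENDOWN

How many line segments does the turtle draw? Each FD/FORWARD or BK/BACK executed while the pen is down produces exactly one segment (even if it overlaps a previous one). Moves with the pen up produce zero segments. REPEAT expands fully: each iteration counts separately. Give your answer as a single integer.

Answer: 3

Derivation:
Executing turtle program step by step:
Start: pos=(6,5), heading=45, pen down
FD 12: (6,5) -> (14.485,13.485) [heading=45, draw]
FD 2: (14.485,13.485) -> (15.899,14.899) [heading=45, draw]
FD 13: (15.899,14.899) -> (25.092,24.092) [heading=45, draw]
PD: pen down
Final: pos=(25.092,24.092), heading=45, 3 segment(s) drawn
Segments drawn: 3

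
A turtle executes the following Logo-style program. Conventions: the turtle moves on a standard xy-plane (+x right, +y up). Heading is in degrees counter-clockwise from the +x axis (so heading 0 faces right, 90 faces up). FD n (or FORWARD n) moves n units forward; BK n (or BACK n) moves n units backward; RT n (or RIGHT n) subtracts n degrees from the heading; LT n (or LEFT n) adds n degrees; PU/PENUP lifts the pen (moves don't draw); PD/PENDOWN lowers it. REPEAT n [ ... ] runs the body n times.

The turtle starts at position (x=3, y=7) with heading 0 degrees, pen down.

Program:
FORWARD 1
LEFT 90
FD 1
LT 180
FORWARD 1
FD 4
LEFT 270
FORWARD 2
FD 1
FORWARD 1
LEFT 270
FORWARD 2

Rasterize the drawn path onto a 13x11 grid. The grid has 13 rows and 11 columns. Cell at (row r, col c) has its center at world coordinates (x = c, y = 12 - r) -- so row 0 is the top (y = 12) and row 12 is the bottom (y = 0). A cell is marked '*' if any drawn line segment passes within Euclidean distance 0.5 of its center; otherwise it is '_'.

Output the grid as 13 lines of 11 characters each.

Answer: ___________
___________
___________
___________
____*______
___**______
____*______
*___*______
*___*______
*****______
___________
___________
___________

Derivation:
Segment 0: (3,7) -> (4,7)
Segment 1: (4,7) -> (4,8)
Segment 2: (4,8) -> (4,7)
Segment 3: (4,7) -> (4,3)
Segment 4: (4,3) -> (2,3)
Segment 5: (2,3) -> (1,3)
Segment 6: (1,3) -> (-0,3)
Segment 7: (-0,3) -> (0,5)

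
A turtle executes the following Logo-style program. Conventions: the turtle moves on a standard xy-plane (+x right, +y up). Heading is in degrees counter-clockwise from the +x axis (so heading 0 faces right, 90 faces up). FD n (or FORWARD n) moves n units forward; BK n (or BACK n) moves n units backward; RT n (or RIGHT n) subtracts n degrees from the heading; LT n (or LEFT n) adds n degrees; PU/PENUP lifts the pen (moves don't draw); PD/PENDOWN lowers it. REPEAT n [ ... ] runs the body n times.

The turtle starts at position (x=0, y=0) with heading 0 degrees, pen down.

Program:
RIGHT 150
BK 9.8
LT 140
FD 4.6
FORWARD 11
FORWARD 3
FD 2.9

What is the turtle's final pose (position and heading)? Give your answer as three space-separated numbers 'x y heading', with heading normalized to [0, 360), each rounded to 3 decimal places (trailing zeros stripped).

Answer: 29.66 1.167 350

Derivation:
Executing turtle program step by step:
Start: pos=(0,0), heading=0, pen down
RT 150: heading 0 -> 210
BK 9.8: (0,0) -> (8.487,4.9) [heading=210, draw]
LT 140: heading 210 -> 350
FD 4.6: (8.487,4.9) -> (13.017,4.101) [heading=350, draw]
FD 11: (13.017,4.101) -> (23.85,2.191) [heading=350, draw]
FD 3: (23.85,2.191) -> (26.804,1.67) [heading=350, draw]
FD 2.9: (26.804,1.67) -> (29.66,1.167) [heading=350, draw]
Final: pos=(29.66,1.167), heading=350, 5 segment(s) drawn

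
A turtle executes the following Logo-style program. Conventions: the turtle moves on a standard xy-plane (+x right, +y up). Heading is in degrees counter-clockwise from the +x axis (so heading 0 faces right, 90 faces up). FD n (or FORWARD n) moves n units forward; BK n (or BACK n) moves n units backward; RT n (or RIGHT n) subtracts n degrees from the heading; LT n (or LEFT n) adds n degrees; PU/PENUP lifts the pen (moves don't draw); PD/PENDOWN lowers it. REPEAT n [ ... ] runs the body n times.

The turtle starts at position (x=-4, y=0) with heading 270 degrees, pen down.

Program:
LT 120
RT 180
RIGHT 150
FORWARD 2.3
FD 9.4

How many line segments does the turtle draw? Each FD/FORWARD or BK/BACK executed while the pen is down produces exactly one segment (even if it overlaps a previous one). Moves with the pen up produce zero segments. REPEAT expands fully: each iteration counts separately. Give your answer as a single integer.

Answer: 2

Derivation:
Executing turtle program step by step:
Start: pos=(-4,0), heading=270, pen down
LT 120: heading 270 -> 30
RT 180: heading 30 -> 210
RT 150: heading 210 -> 60
FD 2.3: (-4,0) -> (-2.85,1.992) [heading=60, draw]
FD 9.4: (-2.85,1.992) -> (1.85,10.132) [heading=60, draw]
Final: pos=(1.85,10.132), heading=60, 2 segment(s) drawn
Segments drawn: 2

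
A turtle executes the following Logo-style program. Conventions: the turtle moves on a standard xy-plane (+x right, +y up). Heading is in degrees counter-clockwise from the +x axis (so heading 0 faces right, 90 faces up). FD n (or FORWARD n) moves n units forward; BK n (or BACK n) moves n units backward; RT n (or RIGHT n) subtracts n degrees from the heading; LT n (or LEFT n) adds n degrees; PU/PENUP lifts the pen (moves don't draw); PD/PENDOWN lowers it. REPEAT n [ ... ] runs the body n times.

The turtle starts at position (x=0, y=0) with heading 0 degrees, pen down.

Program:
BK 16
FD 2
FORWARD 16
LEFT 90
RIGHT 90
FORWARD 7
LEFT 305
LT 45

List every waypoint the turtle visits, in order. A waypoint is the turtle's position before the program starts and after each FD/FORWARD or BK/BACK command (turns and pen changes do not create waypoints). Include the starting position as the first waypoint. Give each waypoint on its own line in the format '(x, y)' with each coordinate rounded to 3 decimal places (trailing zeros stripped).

Executing turtle program step by step:
Start: pos=(0,0), heading=0, pen down
BK 16: (0,0) -> (-16,0) [heading=0, draw]
FD 2: (-16,0) -> (-14,0) [heading=0, draw]
FD 16: (-14,0) -> (2,0) [heading=0, draw]
LT 90: heading 0 -> 90
RT 90: heading 90 -> 0
FD 7: (2,0) -> (9,0) [heading=0, draw]
LT 305: heading 0 -> 305
LT 45: heading 305 -> 350
Final: pos=(9,0), heading=350, 4 segment(s) drawn
Waypoints (5 total):
(0, 0)
(-16, 0)
(-14, 0)
(2, 0)
(9, 0)

Answer: (0, 0)
(-16, 0)
(-14, 0)
(2, 0)
(9, 0)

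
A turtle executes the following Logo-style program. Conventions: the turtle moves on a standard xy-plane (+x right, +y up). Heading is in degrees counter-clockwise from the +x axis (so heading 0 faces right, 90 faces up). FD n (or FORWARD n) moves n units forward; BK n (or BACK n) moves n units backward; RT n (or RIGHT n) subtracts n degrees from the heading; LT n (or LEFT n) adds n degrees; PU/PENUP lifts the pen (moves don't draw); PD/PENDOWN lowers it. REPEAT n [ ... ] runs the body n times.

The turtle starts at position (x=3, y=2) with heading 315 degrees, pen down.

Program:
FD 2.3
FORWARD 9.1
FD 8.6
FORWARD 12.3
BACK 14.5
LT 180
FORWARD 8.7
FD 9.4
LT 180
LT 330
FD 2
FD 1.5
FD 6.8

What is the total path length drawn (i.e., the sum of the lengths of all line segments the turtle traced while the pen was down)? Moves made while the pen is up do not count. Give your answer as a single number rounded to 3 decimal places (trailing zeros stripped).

Answer: 75.2

Derivation:
Executing turtle program step by step:
Start: pos=(3,2), heading=315, pen down
FD 2.3: (3,2) -> (4.626,0.374) [heading=315, draw]
FD 9.1: (4.626,0.374) -> (11.061,-6.061) [heading=315, draw]
FD 8.6: (11.061,-6.061) -> (17.142,-12.142) [heading=315, draw]
FD 12.3: (17.142,-12.142) -> (25.84,-20.84) [heading=315, draw]
BK 14.5: (25.84,-20.84) -> (15.587,-10.587) [heading=315, draw]
LT 180: heading 315 -> 135
FD 8.7: (15.587,-10.587) -> (9.435,-4.435) [heading=135, draw]
FD 9.4: (9.435,-4.435) -> (2.788,2.212) [heading=135, draw]
LT 180: heading 135 -> 315
LT 330: heading 315 -> 285
FD 2: (2.788,2.212) -> (3.306,0.28) [heading=285, draw]
FD 1.5: (3.306,0.28) -> (3.694,-1.169) [heading=285, draw]
FD 6.8: (3.694,-1.169) -> (5.454,-7.737) [heading=285, draw]
Final: pos=(5.454,-7.737), heading=285, 10 segment(s) drawn

Segment lengths:
  seg 1: (3,2) -> (4.626,0.374), length = 2.3
  seg 2: (4.626,0.374) -> (11.061,-6.061), length = 9.1
  seg 3: (11.061,-6.061) -> (17.142,-12.142), length = 8.6
  seg 4: (17.142,-12.142) -> (25.84,-20.84), length = 12.3
  seg 5: (25.84,-20.84) -> (15.587,-10.587), length = 14.5
  seg 6: (15.587,-10.587) -> (9.435,-4.435), length = 8.7
  seg 7: (9.435,-4.435) -> (2.788,2.212), length = 9.4
  seg 8: (2.788,2.212) -> (3.306,0.28), length = 2
  seg 9: (3.306,0.28) -> (3.694,-1.169), length = 1.5
  seg 10: (3.694,-1.169) -> (5.454,-7.737), length = 6.8
Total = 75.2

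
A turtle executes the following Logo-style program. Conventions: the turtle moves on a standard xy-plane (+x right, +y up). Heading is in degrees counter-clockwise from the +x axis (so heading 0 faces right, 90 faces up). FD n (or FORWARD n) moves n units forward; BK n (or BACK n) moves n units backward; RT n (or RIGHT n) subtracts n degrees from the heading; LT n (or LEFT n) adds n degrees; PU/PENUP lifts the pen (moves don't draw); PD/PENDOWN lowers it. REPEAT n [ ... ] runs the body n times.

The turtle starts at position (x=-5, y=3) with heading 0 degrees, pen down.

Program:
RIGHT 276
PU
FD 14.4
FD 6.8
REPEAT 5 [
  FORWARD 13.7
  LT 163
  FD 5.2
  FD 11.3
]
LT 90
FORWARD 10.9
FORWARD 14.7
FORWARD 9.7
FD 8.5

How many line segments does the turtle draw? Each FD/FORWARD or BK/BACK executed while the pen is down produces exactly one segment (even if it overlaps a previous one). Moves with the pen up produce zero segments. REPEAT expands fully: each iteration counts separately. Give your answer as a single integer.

Answer: 0

Derivation:
Executing turtle program step by step:
Start: pos=(-5,3), heading=0, pen down
RT 276: heading 0 -> 84
PU: pen up
FD 14.4: (-5,3) -> (-3.495,17.321) [heading=84, move]
FD 6.8: (-3.495,17.321) -> (-2.784,24.084) [heading=84, move]
REPEAT 5 [
  -- iteration 1/5 --
  FD 13.7: (-2.784,24.084) -> (-1.352,37.709) [heading=84, move]
  LT 163: heading 84 -> 247
  FD 5.2: (-1.352,37.709) -> (-3.384,32.922) [heading=247, move]
  FD 11.3: (-3.384,32.922) -> (-7.799,22.52) [heading=247, move]
  -- iteration 2/5 --
  FD 13.7: (-7.799,22.52) -> (-13.152,9.91) [heading=247, move]
  LT 163: heading 247 -> 50
  FD 5.2: (-13.152,9.91) -> (-9.81,13.893) [heading=50, move]
  FD 11.3: (-9.81,13.893) -> (-2.546,22.549) [heading=50, move]
  -- iteration 3/5 --
  FD 13.7: (-2.546,22.549) -> (6.26,33.044) [heading=50, move]
  LT 163: heading 50 -> 213
  FD 5.2: (6.26,33.044) -> (1.899,30.212) [heading=213, move]
  FD 11.3: (1.899,30.212) -> (-7.578,24.058) [heading=213, move]
  -- iteration 4/5 --
  FD 13.7: (-7.578,24.058) -> (-19.068,16.596) [heading=213, move]
  LT 163: heading 213 -> 16
  FD 5.2: (-19.068,16.596) -> (-14.069,18.029) [heading=16, move]
  FD 11.3: (-14.069,18.029) -> (-3.207,21.144) [heading=16, move]
  -- iteration 5/5 --
  FD 13.7: (-3.207,21.144) -> (9.962,24.92) [heading=16, move]
  LT 163: heading 16 -> 179
  FD 5.2: (9.962,24.92) -> (4.763,25.011) [heading=179, move]
  FD 11.3: (4.763,25.011) -> (-6.535,25.208) [heading=179, move]
]
LT 90: heading 179 -> 269
FD 10.9: (-6.535,25.208) -> (-6.725,14.31) [heading=269, move]
FD 14.7: (-6.725,14.31) -> (-6.982,-0.388) [heading=269, move]
FD 9.7: (-6.982,-0.388) -> (-7.151,-10.086) [heading=269, move]
FD 8.5: (-7.151,-10.086) -> (-7.3,-18.585) [heading=269, move]
Final: pos=(-7.3,-18.585), heading=269, 0 segment(s) drawn
Segments drawn: 0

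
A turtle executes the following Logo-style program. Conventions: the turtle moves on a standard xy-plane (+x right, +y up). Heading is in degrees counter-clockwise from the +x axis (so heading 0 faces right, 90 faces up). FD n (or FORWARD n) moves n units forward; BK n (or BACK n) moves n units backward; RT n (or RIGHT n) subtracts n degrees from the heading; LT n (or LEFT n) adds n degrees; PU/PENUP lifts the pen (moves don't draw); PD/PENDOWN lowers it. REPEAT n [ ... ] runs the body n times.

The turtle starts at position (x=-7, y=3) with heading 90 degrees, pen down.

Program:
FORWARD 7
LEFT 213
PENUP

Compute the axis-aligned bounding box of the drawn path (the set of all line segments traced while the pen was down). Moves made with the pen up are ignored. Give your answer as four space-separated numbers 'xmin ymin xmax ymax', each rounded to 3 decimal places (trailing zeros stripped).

Executing turtle program step by step:
Start: pos=(-7,3), heading=90, pen down
FD 7: (-7,3) -> (-7,10) [heading=90, draw]
LT 213: heading 90 -> 303
PU: pen up
Final: pos=(-7,10), heading=303, 1 segment(s) drawn

Segment endpoints: x in {-7}, y in {3, 10}
xmin=-7, ymin=3, xmax=-7, ymax=10

Answer: -7 3 -7 10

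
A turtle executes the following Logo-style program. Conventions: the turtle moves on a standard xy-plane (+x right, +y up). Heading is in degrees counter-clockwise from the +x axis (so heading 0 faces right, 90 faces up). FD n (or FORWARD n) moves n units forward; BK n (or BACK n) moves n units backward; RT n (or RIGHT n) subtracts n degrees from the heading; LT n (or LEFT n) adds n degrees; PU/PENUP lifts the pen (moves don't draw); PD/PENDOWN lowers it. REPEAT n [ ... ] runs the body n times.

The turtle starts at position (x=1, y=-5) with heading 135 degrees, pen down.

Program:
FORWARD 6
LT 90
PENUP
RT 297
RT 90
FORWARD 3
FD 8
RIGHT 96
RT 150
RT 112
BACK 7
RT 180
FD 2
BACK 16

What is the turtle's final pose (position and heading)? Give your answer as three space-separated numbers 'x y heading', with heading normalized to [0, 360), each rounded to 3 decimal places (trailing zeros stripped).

Answer: -20.282 -6.551 20

Derivation:
Executing turtle program step by step:
Start: pos=(1,-5), heading=135, pen down
FD 6: (1,-5) -> (-3.243,-0.757) [heading=135, draw]
LT 90: heading 135 -> 225
PU: pen up
RT 297: heading 225 -> 288
RT 90: heading 288 -> 198
FD 3: (-3.243,-0.757) -> (-6.096,-1.684) [heading=198, move]
FD 8: (-6.096,-1.684) -> (-13.704,-4.157) [heading=198, move]
RT 96: heading 198 -> 102
RT 150: heading 102 -> 312
RT 112: heading 312 -> 200
BK 7: (-13.704,-4.157) -> (-7.126,-1.762) [heading=200, move]
RT 180: heading 200 -> 20
FD 2: (-7.126,-1.762) -> (-5.247,-1.078) [heading=20, move]
BK 16: (-5.247,-1.078) -> (-20.282,-6.551) [heading=20, move]
Final: pos=(-20.282,-6.551), heading=20, 1 segment(s) drawn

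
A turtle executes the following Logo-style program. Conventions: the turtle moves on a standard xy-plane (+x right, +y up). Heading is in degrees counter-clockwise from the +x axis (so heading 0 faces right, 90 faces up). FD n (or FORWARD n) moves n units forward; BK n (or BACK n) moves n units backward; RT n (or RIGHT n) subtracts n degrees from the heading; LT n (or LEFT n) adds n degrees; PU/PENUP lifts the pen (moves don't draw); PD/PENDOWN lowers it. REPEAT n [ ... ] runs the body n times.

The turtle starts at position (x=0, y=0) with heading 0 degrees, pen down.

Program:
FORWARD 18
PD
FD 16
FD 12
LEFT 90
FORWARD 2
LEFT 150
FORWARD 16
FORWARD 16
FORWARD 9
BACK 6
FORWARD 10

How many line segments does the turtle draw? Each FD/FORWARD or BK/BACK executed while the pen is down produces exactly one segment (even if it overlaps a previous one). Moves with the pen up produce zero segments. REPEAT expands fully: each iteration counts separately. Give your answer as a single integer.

Executing turtle program step by step:
Start: pos=(0,0), heading=0, pen down
FD 18: (0,0) -> (18,0) [heading=0, draw]
PD: pen down
FD 16: (18,0) -> (34,0) [heading=0, draw]
FD 12: (34,0) -> (46,0) [heading=0, draw]
LT 90: heading 0 -> 90
FD 2: (46,0) -> (46,2) [heading=90, draw]
LT 150: heading 90 -> 240
FD 16: (46,2) -> (38,-11.856) [heading=240, draw]
FD 16: (38,-11.856) -> (30,-25.713) [heading=240, draw]
FD 9: (30,-25.713) -> (25.5,-33.507) [heading=240, draw]
BK 6: (25.5,-33.507) -> (28.5,-28.311) [heading=240, draw]
FD 10: (28.5,-28.311) -> (23.5,-36.971) [heading=240, draw]
Final: pos=(23.5,-36.971), heading=240, 9 segment(s) drawn
Segments drawn: 9

Answer: 9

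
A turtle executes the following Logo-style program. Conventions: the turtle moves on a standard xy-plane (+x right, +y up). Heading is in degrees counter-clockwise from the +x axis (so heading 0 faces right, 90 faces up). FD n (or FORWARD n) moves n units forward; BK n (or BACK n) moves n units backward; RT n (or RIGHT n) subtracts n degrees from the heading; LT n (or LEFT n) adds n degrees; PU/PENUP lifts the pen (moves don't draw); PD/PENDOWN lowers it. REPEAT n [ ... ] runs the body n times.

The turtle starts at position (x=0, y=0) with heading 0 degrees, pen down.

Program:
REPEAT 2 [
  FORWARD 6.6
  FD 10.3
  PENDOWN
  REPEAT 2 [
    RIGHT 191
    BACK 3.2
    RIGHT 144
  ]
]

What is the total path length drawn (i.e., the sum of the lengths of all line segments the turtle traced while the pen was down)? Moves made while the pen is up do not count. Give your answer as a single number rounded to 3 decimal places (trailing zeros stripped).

Answer: 46.6

Derivation:
Executing turtle program step by step:
Start: pos=(0,0), heading=0, pen down
REPEAT 2 [
  -- iteration 1/2 --
  FD 6.6: (0,0) -> (6.6,0) [heading=0, draw]
  FD 10.3: (6.6,0) -> (16.9,0) [heading=0, draw]
  PD: pen down
  REPEAT 2 [
    -- iteration 1/2 --
    RT 191: heading 0 -> 169
    BK 3.2: (16.9,0) -> (20.041,-0.611) [heading=169, draw]
    RT 144: heading 169 -> 25
    -- iteration 2/2 --
    RT 191: heading 25 -> 194
    BK 3.2: (20.041,-0.611) -> (23.146,0.164) [heading=194, draw]
    RT 144: heading 194 -> 50
  ]
  -- iteration 2/2 --
  FD 6.6: (23.146,0.164) -> (27.389,5.219) [heading=50, draw]
  FD 10.3: (27.389,5.219) -> (34.009,13.11) [heading=50, draw]
  PD: pen down
  REPEAT 2 [
    -- iteration 1/2 --
    RT 191: heading 50 -> 219
    BK 3.2: (34.009,13.11) -> (36.496,15.124) [heading=219, draw]
    RT 144: heading 219 -> 75
    -- iteration 2/2 --
    RT 191: heading 75 -> 244
    BK 3.2: (36.496,15.124) -> (37.899,18) [heading=244, draw]
    RT 144: heading 244 -> 100
  ]
]
Final: pos=(37.899,18), heading=100, 8 segment(s) drawn

Segment lengths:
  seg 1: (0,0) -> (6.6,0), length = 6.6
  seg 2: (6.6,0) -> (16.9,0), length = 10.3
  seg 3: (16.9,0) -> (20.041,-0.611), length = 3.2
  seg 4: (20.041,-0.611) -> (23.146,0.164), length = 3.2
  seg 5: (23.146,0.164) -> (27.389,5.219), length = 6.6
  seg 6: (27.389,5.219) -> (34.009,13.11), length = 10.3
  seg 7: (34.009,13.11) -> (36.496,15.124), length = 3.2
  seg 8: (36.496,15.124) -> (37.899,18), length = 3.2
Total = 46.6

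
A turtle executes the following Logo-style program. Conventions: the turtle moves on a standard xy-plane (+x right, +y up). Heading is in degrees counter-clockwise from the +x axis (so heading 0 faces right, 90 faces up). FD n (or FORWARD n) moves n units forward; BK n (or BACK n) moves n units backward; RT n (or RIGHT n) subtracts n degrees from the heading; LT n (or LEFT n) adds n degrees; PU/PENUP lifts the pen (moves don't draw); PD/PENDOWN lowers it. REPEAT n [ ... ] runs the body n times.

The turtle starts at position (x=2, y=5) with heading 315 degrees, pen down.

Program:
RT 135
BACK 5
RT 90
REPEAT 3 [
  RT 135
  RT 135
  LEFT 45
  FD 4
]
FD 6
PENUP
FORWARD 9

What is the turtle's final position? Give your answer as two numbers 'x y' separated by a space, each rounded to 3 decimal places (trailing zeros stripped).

Executing turtle program step by step:
Start: pos=(2,5), heading=315, pen down
RT 135: heading 315 -> 180
BK 5: (2,5) -> (7,5) [heading=180, draw]
RT 90: heading 180 -> 90
REPEAT 3 [
  -- iteration 1/3 --
  RT 135: heading 90 -> 315
  RT 135: heading 315 -> 180
  LT 45: heading 180 -> 225
  FD 4: (7,5) -> (4.172,2.172) [heading=225, draw]
  -- iteration 2/3 --
  RT 135: heading 225 -> 90
  RT 135: heading 90 -> 315
  LT 45: heading 315 -> 0
  FD 4: (4.172,2.172) -> (8.172,2.172) [heading=0, draw]
  -- iteration 3/3 --
  RT 135: heading 0 -> 225
  RT 135: heading 225 -> 90
  LT 45: heading 90 -> 135
  FD 4: (8.172,2.172) -> (5.343,5) [heading=135, draw]
]
FD 6: (5.343,5) -> (1.101,9.243) [heading=135, draw]
PU: pen up
FD 9: (1.101,9.243) -> (-5.263,15.607) [heading=135, move]
Final: pos=(-5.263,15.607), heading=135, 5 segment(s) drawn

Answer: -5.263 15.607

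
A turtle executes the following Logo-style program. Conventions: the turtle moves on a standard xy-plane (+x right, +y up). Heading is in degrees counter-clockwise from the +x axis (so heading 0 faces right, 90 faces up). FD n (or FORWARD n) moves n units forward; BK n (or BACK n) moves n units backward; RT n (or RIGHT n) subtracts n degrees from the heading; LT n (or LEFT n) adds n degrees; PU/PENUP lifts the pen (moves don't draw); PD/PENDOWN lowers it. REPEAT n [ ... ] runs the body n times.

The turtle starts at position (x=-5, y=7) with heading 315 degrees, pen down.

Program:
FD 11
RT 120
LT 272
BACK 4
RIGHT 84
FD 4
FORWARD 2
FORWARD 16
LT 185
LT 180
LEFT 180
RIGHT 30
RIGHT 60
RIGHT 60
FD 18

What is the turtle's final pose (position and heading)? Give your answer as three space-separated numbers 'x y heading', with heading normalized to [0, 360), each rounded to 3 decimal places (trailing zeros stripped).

Answer: 33.737 19.258 58

Derivation:
Executing turtle program step by step:
Start: pos=(-5,7), heading=315, pen down
FD 11: (-5,7) -> (2.778,-0.778) [heading=315, draw]
RT 120: heading 315 -> 195
LT 272: heading 195 -> 107
BK 4: (2.778,-0.778) -> (3.948,-4.603) [heading=107, draw]
RT 84: heading 107 -> 23
FD 4: (3.948,-4.603) -> (7.63,-3.04) [heading=23, draw]
FD 2: (7.63,-3.04) -> (9.471,-2.259) [heading=23, draw]
FD 16: (9.471,-2.259) -> (24.199,3.993) [heading=23, draw]
LT 185: heading 23 -> 208
LT 180: heading 208 -> 28
LT 180: heading 28 -> 208
RT 30: heading 208 -> 178
RT 60: heading 178 -> 118
RT 60: heading 118 -> 58
FD 18: (24.199,3.993) -> (33.737,19.258) [heading=58, draw]
Final: pos=(33.737,19.258), heading=58, 6 segment(s) drawn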